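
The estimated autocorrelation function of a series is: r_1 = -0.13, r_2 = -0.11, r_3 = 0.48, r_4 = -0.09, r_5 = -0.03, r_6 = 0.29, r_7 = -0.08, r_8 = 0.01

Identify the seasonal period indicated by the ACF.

3

The largest autocorrelation is r_3 = 0.48, with a weaker echo at lag 6 (0.29); the remaining lags stay at or below 0.01.
The dominant spike at lag 3 indicates a seasonal period of 3.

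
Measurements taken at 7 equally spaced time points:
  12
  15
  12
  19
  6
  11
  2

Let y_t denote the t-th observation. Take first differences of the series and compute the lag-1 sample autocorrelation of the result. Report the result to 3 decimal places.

-0.739

First differences Δy: 3, -3, 7, -13, 5, -9
Mean of differences = -1.6667
Numerator Σ(Δy_t−Δȳ)(Δy_{t+1}−Δȳ) = -240.4444
Denominator Σ(Δy_t−Δȳ)² = 325.3333
r_1(Δy) = -240.4444 / 325.3333 = -0.739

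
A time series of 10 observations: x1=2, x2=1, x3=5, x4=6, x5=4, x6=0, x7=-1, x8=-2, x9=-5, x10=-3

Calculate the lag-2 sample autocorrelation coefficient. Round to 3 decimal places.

Mean x̄ = (2 + 1 + 5 + 6 + 4 + 0 − 1 − 2 − 5 − 3)/10 = 0.7000
Numerator Σ_{t=1}^{8}(x_t−x̄)(x_{t+2}−x̄) = 33.6200
Denominator Σ(x_t−x̄)² = 116.1000
r_2 = 33.6200 / 116.1000 = 0.290

0.290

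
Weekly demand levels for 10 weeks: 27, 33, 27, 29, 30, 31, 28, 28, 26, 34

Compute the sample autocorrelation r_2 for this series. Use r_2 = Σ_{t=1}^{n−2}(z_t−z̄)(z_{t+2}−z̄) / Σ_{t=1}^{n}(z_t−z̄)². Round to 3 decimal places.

Mean z̄ = (27 + 33 + 27 + 29 + 30 + 31 + 28 + 28 + 26 + 34)/10 = 29.3000
Numerator Σ_{t=1}^{8}(z_t−z̄)(z_{t+2}−z̄) = -2.8800
Denominator Σ(z_t−z̄)² = 64.1000
r_2 = -2.8800 / 64.1000 = -0.045

-0.045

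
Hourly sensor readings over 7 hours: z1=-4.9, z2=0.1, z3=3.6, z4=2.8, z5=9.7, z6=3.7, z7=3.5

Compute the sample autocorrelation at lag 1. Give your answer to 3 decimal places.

Mean z̄ = (-4.9 + 0.1 + 3.6 + 2.8 + 9.7 + 3.7 + 3.5)/7 = 2.6429
Numerator Σ_{t=1}^{6}(z_t−z̄)(z_{t+1}−z̄) = 26.3724
Denominator Σ(z_t−z̄)² = 115.9571
r_1 = 26.3724 / 115.9571 = 0.227

0.227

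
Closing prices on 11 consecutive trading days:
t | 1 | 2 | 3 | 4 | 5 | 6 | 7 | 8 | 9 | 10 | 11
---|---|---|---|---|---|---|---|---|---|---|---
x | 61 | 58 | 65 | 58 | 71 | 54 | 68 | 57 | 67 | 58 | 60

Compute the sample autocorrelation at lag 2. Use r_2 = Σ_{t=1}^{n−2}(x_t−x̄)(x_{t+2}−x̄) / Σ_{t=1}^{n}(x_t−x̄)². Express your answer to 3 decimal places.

Mean x̄ = (61 + 58 + 65 + 58 + 71 + 54 + 68 + 57 + 67 + 58 + 60)/11 = 61.5455
Numerator Σ_{t=1}^{9}(x_t−x̄)(x_{t+2}−x̄) = 208.3140
Denominator Σ(x_t−x̄)² = 290.7273
r_2 = 208.3140 / 290.7273 = 0.717

0.717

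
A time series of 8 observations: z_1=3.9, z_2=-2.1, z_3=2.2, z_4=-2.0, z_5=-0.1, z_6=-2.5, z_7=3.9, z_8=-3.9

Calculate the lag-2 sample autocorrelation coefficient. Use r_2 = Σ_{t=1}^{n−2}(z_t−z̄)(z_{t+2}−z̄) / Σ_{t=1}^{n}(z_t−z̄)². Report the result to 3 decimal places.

Mean z̄ = (3.9 − 2.1 + 2.2 − 2.0 − 0.1 − 2.5 + 3.9 − 3.9)/8 = -0.0750
Deviations from mean: 3.9750, -2.0250, 2.2750, -1.9250, -0.0250, -2.4250, 3.9750, -3.8250
Σ(z_t−z̄)(z_{t+2}−z̄) = (9.0431) + (3.8981) + (-0.0569) + (4.6681) + (-0.0994) + (9.2756) = 26.7288
Denominator Σ(z_t−z̄)² = 65.0950
r_2 = 26.7288 / 65.0950 = 0.411

0.411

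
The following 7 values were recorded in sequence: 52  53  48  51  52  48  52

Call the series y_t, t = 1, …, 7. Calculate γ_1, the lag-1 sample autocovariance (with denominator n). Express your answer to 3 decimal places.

-1.493

Mean ȳ = (52 + 53 + 48 + 51 + 52 + 48 + 52)/7 = 50.8571
Σ_{t=1}^{6}(y_t−ȳ)(y_{t+1}−ȳ) = -10.4490
γ_1 = -10.4490 / 7 = -1.493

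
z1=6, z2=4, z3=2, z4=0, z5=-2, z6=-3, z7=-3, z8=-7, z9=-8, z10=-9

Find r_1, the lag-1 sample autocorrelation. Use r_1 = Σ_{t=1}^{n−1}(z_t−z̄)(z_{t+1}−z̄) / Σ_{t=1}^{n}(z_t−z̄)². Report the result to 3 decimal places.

0.681

Mean z̄ = (6 + 4 + 2 + 0 − 2 − 3 − 3 − 7 − 8 − 9)/10 = -2.0000
Numerator Σ_{t=1}^{9}(z_t−z̄)(z_{t+1}−z̄) = 158.0000
Denominator Σ(z_t−z̄)² = 232.0000
r_1 = 158.0000 / 232.0000 = 0.681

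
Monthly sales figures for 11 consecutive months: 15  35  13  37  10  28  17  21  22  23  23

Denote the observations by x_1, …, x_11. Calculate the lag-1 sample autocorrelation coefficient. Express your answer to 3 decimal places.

-0.848

Mean x̄ = (15 + 35 + 13 + 37 + 10 + 28 + 17 + 21 + 22 + 23 + 23)/11 = 22.1818
Numerator Σ_{t=1}^{10}(x_t−x̄)(x_{t+1}−x̄) = -620.4876
Denominator Σ(x_t−x̄)² = 731.6364
r_1 = -620.4876 / 731.6364 = -0.848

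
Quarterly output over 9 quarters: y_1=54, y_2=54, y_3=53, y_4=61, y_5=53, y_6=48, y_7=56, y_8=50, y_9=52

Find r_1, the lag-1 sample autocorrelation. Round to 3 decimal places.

Mean ȳ = (54 + 54 + 53 + 61 + 53 + 48 + 56 + 50 + 52)/9 = 53.4444
Numerator Σ_{t=1}^{8}(y_t−ȳ)(y_{t+1}−ȳ) = -21.9753
Denominator Σ(y_t−ȳ)² = 108.2222
r_1 = -21.9753 / 108.2222 = -0.203

-0.203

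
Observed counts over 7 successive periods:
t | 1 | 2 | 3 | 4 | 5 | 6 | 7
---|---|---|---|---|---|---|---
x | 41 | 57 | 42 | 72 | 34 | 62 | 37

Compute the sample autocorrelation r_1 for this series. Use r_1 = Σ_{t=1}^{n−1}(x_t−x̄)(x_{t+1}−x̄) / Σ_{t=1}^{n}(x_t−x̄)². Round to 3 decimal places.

-0.791

Mean x̄ = (41 + 57 + 42 + 72 + 34 + 62 + 37)/7 = 49.2857
Deviations from mean: -8.2857, 7.7143, -7.2857, 22.7143, -15.2857, 12.7143, -12.2857
Σ(x_t−x̄)(x_{t+1}−x̄) = (-63.9184) + (-56.2041) + (-165.4898) + (-347.2041) + (-194.3469) + (-156.2041) = -983.3673
Denominator Σ(x_t−x̄)² = 1243.4286
r_1 = -983.3673 / 1243.4286 = -0.791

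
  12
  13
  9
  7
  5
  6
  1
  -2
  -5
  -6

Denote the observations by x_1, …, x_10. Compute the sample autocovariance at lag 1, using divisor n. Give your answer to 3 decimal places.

29.300

Mean x̄ = (12 + 13 + 9 + 7 + 5 + 6 + 1 − 2 − 5 − 6)/10 = 4.0000
Σ_{t=1}^{9}(x_t−x̄)(x_{t+1}−x̄) = 293.0000
γ_1 = 293.0000 / 10 = 29.300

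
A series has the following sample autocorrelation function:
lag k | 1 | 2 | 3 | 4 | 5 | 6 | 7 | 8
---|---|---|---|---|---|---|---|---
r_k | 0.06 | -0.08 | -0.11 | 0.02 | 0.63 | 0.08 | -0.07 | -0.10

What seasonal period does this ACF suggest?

5

The largest autocorrelation is r_5 = 0.63; the remaining lags stay at or below 0.08.
The dominant spike at lag 5 indicates a seasonal period of 5.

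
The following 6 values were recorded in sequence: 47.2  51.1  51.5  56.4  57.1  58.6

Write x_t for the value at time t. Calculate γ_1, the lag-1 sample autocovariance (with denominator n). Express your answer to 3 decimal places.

Mean x̄ = (47.2 + 51.1 + 51.5 + 56.4 + 57.1 + 58.6)/6 = 53.6500
Σ_{t=1}^{5}(x_t−x̄)(x_{t+1}−x̄) = 42.5825
γ_1 = 42.5825 / 6 = 7.097

7.097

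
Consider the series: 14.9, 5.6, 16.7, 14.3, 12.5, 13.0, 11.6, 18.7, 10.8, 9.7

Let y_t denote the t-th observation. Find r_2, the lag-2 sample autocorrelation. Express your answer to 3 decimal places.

-0.143

Mean ȳ = (14.9 + 5.6 + 16.7 + 14.3 + 12.5 + 13.0 + 11.6 + 18.7 + 10.8 + 9.7)/10 = 12.7800
Numerator Σ_{t=1}^{8}(y_t−ȳ)(y_{t+2}−ȳ) = -17.6308
Denominator Σ(y_t−ȳ)² = 123.6960
r_2 = -17.6308 / 123.6960 = -0.143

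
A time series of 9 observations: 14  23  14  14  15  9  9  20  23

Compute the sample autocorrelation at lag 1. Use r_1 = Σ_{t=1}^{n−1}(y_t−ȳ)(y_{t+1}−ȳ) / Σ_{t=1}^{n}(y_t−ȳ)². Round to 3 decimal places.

0.139

Mean ȳ = (14 + 23 + 14 + 14 + 15 + 9 + 9 + 20 + 23)/9 = 15.6667
Numerator Σ_{t=1}^{8}(y_t−ȳ)(y_{t+1}−ȳ) = 31.2222
Denominator Σ(y_t−ȳ)² = 224.0000
r_1 = 31.2222 / 224.0000 = 0.139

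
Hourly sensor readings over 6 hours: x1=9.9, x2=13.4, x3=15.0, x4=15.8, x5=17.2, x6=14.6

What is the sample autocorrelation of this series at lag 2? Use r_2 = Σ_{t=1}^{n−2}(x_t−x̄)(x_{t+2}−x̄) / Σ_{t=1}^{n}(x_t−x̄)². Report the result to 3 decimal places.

-0.063

Mean x̄ = (9.9 + 13.4 + 15.0 + 15.8 + 17.2 + 14.6)/6 = 14.3167
Deviations from mean: -4.4167, -0.9167, 0.6833, 1.4833, 2.8833, 0.2833
Numerator Σ_{t=1}^{4}(x_t−x̄)(x_{t+2}−x̄) = -1.9872
Denominator Σ(x_t−x̄)² = 31.4083
r_2 = -1.9872 / 31.4083 = -0.063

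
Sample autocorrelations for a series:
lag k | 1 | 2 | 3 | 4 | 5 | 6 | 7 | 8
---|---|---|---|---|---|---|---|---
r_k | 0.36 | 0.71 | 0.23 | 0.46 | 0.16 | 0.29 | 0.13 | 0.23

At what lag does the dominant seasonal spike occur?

2

The largest autocorrelation is r_2 = 0.71, with a weaker echo at lag 4 (0.46); the remaining lags stay at or below 0.36.
The dominant spike at lag 2 indicates a seasonal period of 2.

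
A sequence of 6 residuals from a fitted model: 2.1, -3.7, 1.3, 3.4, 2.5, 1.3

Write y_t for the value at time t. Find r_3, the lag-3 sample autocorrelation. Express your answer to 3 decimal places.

Mean ȳ = (2.1 − 3.7 + 1.3 + 3.4 + 2.5 + 1.3)/6 = 1.1500
Numerator Σ_{t=1}^{3}(y_t−ȳ)(y_{t+3}−ȳ) = -4.3875
Denominator Σ(y_t−ȳ)² = 31.3550
r_3 = -4.3875 / 31.3550 = -0.140

-0.140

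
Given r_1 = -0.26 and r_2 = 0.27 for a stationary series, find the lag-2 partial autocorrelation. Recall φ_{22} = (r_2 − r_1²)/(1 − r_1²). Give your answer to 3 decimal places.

0.217

φ_{22} = (r_2 − r_1²) / (1 − r_1²)
r_1² = (-0.26)² = 0.0676
Numerator = 0.27 − 0.0676 = 0.2024; denominator = 1 − 0.0676 = 0.9324
φ_{22} = 0.2024 / 0.9324 = 0.217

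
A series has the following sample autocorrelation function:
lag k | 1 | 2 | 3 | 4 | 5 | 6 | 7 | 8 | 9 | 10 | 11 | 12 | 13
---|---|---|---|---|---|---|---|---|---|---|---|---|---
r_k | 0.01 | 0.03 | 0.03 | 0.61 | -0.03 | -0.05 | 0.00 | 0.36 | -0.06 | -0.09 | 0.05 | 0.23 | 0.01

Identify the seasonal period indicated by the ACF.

The largest autocorrelation is r_4 = 0.61, with weaker echoes at lags 8 (0.36) and 12 (0.23); the remaining lags stay at or below 0.05.
The dominant spike at lag 4 indicates a seasonal period of 4.

4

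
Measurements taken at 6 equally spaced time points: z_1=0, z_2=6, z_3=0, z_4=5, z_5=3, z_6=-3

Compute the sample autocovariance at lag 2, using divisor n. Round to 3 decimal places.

Mean z̄ = (0 + 6 + 0 + 5 + 3 − 3)/6 = 1.8333
Deviations: -1.8333, 4.1667, -1.8333, 3.1667, 1.1667, -4.8333
Σ_{t=1}^{4}(z_t−z̄)(z_{t+2}−z̄) = -0.8889
γ_2 = -0.8889 / 6 = -0.148

-0.148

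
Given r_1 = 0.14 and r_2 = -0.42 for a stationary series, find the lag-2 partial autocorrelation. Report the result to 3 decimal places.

-0.448

φ_{22} = (r_2 − r_1²) / (1 − r_1²)
r_1² = (0.14)² = 0.0196
Numerator = -0.42 − 0.0196 = -0.4396; denominator = 1 − 0.0196 = 0.9804
φ_{22} = -0.4396 / 0.9804 = -0.448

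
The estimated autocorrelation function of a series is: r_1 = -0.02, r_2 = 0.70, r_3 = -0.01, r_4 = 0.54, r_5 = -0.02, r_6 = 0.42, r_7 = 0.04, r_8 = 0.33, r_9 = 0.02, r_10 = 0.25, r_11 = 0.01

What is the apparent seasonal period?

The largest autocorrelation is r_2 = 0.70, with weaker echoes at lags 4 (0.54), 6 (0.42), 8 (0.33) and 10 (0.25); the remaining lags stay at or below 0.04.
The dominant spike at lag 2 indicates a seasonal period of 2.

2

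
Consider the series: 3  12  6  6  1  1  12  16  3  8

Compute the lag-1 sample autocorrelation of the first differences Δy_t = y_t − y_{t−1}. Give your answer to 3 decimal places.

First differences Δy: 9, -6, 0, -5, 0, 11, 4, -13, 5
Mean of differences = 0.5556
Numerator Σ(Δy_t−Δȳ)(Δy_{t+1}−Δȳ) = -122.3086
Denominator Σ(Δy_t−Δȳ)² = 470.2222
r_1(Δy) = -122.3086 / 470.2222 = -0.260

-0.260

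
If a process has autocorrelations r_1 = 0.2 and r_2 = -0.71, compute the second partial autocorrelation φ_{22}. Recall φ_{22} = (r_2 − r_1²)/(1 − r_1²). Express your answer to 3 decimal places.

φ_{22} = (r_2 − r_1²) / (1 − r_1²)
r_1² = (0.2)² = 0.04
Numerator = -0.71 − 0.0400 = -0.7500; denominator = 1 − 0.0400 = 0.9600
φ_{22} = -0.7500 / 0.9600 = -0.781

-0.781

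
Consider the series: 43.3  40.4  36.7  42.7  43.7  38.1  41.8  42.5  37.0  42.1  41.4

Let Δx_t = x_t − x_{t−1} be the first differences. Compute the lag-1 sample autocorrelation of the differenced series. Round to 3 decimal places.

-0.400

First differences Δx: -2.9, -3.7, 6.0, 1.0, -5.6, 3.7, 0.7, -5.5, 5.1, -0.7
Mean of differences = -0.1900
Numerator Σ(Δx_t−Δx̄)(Δx_{t+1}−Δx̄) = -64.3831
Denominator Σ(Δx_t−Δx̄)² = 161.0290
r_1(Δx) = -64.3831 / 161.0290 = -0.400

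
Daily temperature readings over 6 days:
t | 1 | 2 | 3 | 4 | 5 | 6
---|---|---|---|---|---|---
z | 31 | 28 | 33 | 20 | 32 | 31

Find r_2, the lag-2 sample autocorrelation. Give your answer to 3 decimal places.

0.103

Mean z̄ = (31 + 28 + 33 + 20 + 32 + 31)/6 = 29.1667
Numerator Σ_{t=1}^{4}(z_t−z̄)(z_{t+2}−z̄) = 11.7778
Denominator Σ(z_t−z̄)² = 114.8333
r_2 = 11.7778 / 114.8333 = 0.103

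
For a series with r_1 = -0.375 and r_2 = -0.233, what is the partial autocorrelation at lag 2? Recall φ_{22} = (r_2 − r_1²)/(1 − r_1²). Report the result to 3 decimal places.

φ_{22} = (r_2 − r_1²) / (1 − r_1²)
r_1² = (-0.375)² = 0.140625
Numerator = -0.233 − 0.1406 = -0.3736; denominator = 1 − 0.1406 = 0.8594
φ_{22} = -0.3736 / 0.8594 = -0.435

-0.435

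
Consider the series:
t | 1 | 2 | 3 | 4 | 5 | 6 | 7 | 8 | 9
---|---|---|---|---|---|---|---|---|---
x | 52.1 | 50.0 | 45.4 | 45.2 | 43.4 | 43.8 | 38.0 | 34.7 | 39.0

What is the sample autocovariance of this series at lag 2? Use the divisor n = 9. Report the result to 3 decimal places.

Mean x̄ = (52.1 + 50.0 + 45.4 + 45.2 + 43.4 + 43.8 + 38.0 + 34.7 + 39.0)/9 = 43.5111
Σ_{t=1}^{7}(x_t−x̄)(x_{t+2}−x̄) = 50.3886
γ_2 = 50.3886 / 9 = 5.599

5.599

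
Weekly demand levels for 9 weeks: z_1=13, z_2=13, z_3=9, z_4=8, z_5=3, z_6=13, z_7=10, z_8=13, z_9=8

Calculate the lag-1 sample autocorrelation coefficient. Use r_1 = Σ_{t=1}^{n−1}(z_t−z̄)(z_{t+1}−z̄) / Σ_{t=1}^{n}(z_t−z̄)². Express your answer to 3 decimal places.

Mean z̄ = (13 + 13 + 9 + 8 + 3 + 13 + 10 + 13 + 8)/9 = 10.0000
Numerator Σ_{t=1}^{8}(z_t−z̄)(z_{t+1}−z̄) = -5.0000
Denominator Σ(z_t−z̄)² = 94.0000
r_1 = -5.0000 / 94.0000 = -0.053

-0.053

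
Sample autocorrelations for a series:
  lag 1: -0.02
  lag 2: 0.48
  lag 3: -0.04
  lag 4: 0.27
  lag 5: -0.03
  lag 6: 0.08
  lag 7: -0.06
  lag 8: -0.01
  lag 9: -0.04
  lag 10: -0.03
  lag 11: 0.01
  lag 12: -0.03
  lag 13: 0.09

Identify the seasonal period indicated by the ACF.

2

The largest autocorrelation is r_2 = 0.48, with a weaker echo at lag 4 (0.27); the remaining lags stay at or below 0.09.
The dominant spike at lag 2 indicates a seasonal period of 2.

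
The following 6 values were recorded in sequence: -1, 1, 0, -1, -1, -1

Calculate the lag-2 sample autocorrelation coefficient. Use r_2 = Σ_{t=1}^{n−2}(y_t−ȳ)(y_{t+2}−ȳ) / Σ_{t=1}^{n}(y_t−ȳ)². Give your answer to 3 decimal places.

-0.286

Mean ȳ = (-1 + 1 + 0 − 1 − 1 − 1)/6 = -0.5000
Σ(y_t−ȳ)(y_{t+2}−ȳ) = (-0.2500) + (-0.7500) + (-0.2500) + (0.2500) = -1.0000
Denominator Σ(y_t−ȳ)² = 3.5000
r_2 = -1.0000 / 3.5000 = -0.286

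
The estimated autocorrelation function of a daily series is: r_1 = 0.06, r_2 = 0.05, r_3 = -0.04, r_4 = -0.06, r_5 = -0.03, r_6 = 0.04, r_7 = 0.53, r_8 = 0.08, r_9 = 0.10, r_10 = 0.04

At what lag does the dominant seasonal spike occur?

The largest autocorrelation is r_7 = 0.53; the remaining lags stay at or below 0.10.
The dominant spike at lag 7 indicates a seasonal period of 7.

7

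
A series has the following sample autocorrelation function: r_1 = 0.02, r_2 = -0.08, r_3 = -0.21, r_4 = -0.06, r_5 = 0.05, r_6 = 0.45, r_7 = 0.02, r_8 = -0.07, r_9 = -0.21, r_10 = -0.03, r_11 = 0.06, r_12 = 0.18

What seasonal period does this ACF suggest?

The largest autocorrelation is r_6 = 0.45, with a weaker echo at lag 12 (0.18); the remaining lags stay at or below 0.06.
The dominant spike at lag 6 indicates a seasonal period of 6.

6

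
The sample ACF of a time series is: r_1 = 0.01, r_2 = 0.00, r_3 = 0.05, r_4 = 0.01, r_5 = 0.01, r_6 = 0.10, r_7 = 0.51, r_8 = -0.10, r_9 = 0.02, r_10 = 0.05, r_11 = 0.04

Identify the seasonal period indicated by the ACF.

7

The largest autocorrelation is r_7 = 0.51; the remaining lags stay at or below 0.10.
The dominant spike at lag 7 indicates a seasonal period of 7.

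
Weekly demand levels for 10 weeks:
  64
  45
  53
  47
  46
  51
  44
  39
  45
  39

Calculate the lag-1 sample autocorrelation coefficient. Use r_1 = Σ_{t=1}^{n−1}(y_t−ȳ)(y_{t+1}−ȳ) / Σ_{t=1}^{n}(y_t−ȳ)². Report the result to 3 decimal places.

-0.009

Mean ȳ = (64 + 45 + 53 + 47 + 46 + 51 + 44 + 39 + 45 + 39)/10 = 47.3000
Numerator Σ_{t=1}^{9}(y_t−ȳ)(y_{t+1}−ȳ) = -4.2900
Denominator Σ(y_t−ȳ)² = 486.1000
r_1 = -4.2900 / 486.1000 = -0.009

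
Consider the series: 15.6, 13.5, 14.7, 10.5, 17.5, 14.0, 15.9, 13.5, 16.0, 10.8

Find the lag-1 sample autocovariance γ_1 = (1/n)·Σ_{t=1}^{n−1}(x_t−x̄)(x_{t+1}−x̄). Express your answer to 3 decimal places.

-2.496

Mean x̄ = (15.6 + 13.5 + 14.7 + 10.5 + 17.5 + 14.0 + 15.9 + 13.5 + 16.0 + 10.8)/10 = 14.2000
Σ_{t=1}^{9}(x_t−x̄)(x_{t+1}−x̄) = -24.9600
γ_1 = -24.9600 / 10 = -2.496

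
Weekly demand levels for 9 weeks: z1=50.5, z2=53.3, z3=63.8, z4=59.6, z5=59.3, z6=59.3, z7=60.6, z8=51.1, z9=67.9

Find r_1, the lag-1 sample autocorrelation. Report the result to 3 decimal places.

-0.232

Mean z̄ = (50.5 + 53.3 + 63.8 + 59.6 + 59.3 + 59.3 + 60.6 + 51.1 + 67.9)/9 = 58.3778
Numerator Σ_{t=1}^{8}(z_t−z̄)(z_{t+1}−z̄) = -62.3505
Denominator Σ(z_t−z̄)² = 269.0156
r_1 = -62.3505 / 269.0156 = -0.232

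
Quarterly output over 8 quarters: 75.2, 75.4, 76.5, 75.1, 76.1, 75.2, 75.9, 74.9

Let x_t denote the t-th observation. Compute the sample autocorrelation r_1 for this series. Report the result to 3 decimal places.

Mean x̄ = (75.2 + 75.4 + 76.5 + 75.1 + 76.1 + 75.2 + 75.9 + 74.9)/8 = 75.5375
Deviations from mean: -0.3375, -0.1375, 0.9625, -0.4375, 0.5625, -0.3375, 0.3625, -0.6375
Numerator Σ_{t=1}^{7}(x_t−x̄)(x_{t+1}−x̄) = -1.2964
Denominator Σ(x_t−x̄)² = 2.2188
r_1 = -1.2964 / 2.2188 = -0.584

-0.584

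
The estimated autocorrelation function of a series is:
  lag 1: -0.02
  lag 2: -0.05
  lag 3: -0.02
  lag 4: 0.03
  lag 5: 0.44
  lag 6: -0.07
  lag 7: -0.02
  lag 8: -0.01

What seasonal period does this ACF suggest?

5

The largest autocorrelation is r_5 = 0.44; the remaining lags stay at or below 0.03.
The dominant spike at lag 5 indicates a seasonal period of 5.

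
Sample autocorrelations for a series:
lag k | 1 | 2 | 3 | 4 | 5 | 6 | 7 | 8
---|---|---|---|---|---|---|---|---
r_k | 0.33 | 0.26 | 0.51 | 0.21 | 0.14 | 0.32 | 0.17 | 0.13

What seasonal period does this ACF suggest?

3

The largest autocorrelation is r_3 = 0.51; the remaining lags stay at or below 0.33. The elevated value at lag 1 (0.33), dropping to 0.26 at lag 2, reflects decaying short-term dependence rather than seasonality.
The dominant spike at lag 3 indicates a seasonal period of 3.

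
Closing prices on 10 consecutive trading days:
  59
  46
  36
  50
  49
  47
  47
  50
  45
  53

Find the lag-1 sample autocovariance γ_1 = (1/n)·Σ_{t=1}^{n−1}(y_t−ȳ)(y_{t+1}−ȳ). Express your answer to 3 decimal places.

-4.024

Mean ȳ = (59 + 46 + 36 + 50 + 49 + 47 + 47 + 50 + 45 + 53)/10 = 48.2000
Σ_{t=1}^{9}(y_t−ȳ)(y_{t+1}−ȳ) = -40.2400
γ_1 = -40.2400 / 10 = -4.024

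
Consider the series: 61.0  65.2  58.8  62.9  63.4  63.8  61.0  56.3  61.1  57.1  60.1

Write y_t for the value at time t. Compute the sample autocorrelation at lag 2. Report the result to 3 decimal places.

0.168

Mean ȳ = (61.0 + 65.2 + 58.8 + 62.9 + 63.4 + 63.8 + 61.0 + 56.3 + 61.1 + 57.1 + 60.1)/11 = 60.9727
Numerator Σ_{t=1}^{9}(y_t−ȳ)(y_{t+2}−ȳ) = 13.1067
Denominator Σ(y_t−ȳ)² = 77.8018
r_2 = 13.1067 / 77.8018 = 0.168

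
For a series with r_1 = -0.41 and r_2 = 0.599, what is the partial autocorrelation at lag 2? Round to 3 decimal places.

φ_{22} = (r_2 − r_1²) / (1 − r_1²)
r_1² = (-0.41)² = 0.1681
Numerator = 0.599 − 0.1681 = 0.4309; denominator = 1 − 0.1681 = 0.8319
φ_{22} = 0.4309 / 0.8319 = 0.518

0.518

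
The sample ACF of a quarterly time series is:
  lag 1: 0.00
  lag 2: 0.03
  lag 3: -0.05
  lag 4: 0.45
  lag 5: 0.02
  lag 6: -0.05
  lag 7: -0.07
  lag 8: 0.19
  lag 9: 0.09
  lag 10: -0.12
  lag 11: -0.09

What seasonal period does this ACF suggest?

The largest autocorrelation is r_4 = 0.45, with a weaker echo at lag 8 (0.19); the remaining lags stay at or below 0.09.
The dominant spike at lag 4 indicates a seasonal period of 4.

4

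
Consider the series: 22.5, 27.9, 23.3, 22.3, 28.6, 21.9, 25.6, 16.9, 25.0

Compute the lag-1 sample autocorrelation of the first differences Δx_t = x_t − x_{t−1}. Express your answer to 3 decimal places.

First differences Δx: 5.4, -4.6, -1.0, 6.3, -6.7, 3.7, -8.7, 8.1
Mean of differences = 0.3125
Numerator Σ(Δx_t−Δx̄)(Δx_{t+1}−Δx̄) = -192.8602
Denominator Σ(Δx_t−Δx̄)² = 290.1088
r_1(Δx) = -192.8602 / 290.1088 = -0.665

-0.665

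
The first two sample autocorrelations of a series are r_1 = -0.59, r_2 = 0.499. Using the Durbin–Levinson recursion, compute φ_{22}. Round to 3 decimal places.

φ_{22} = (r_2 − r_1²) / (1 − r_1²)
r_1² = (-0.59)² = 0.3481
Numerator = 0.499 − 0.3481 = 0.1509; denominator = 1 − 0.3481 = 0.6519
φ_{22} = 0.1509 / 0.6519 = 0.231

0.231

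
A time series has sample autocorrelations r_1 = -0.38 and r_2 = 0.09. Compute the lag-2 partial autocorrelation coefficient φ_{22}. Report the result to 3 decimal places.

φ_{22} = (r_2 − r_1²) / (1 − r_1²)
r_1² = (-0.38)² = 0.1444
Numerator = 0.09 − 0.1444 = -0.0544; denominator = 1 − 0.1444 = 0.8556
φ_{22} = -0.0544 / 0.8556 = -0.064

-0.064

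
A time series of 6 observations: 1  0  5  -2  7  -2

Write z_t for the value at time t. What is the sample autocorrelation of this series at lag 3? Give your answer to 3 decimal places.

Mean z̄ = (1 + 0 + 5 − 2 + 7 − 2)/6 = 1.5000
Σ(z_t−z̄)(z_{t+3}−z̄) = (1.7500) + (-8.2500) + (-12.2500) = -18.7500
Denominator Σ(z_t−z̄)² = 69.5000
r_3 = -18.7500 / 69.5000 = -0.270

-0.270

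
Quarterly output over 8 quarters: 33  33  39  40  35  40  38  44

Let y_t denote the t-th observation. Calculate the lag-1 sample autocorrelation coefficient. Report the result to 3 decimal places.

Mean ȳ = (33 + 33 + 39 + 40 + 35 + 40 + 38 + 44)/8 = 37.7500
Deviations from mean: -4.7500, -4.7500, 1.2500, 2.2500, -2.7500, 2.2500, 0.2500, 6.2500
Σ(y_t−ȳ)(y_{t+1}−ȳ) = (22.5625) + (-5.9375) + (2.8125) + (-6.1875) + (-6.1875) + (0.5625) + (1.5625) = 9.1875
Denominator Σ(y_t−ȳ)² = 103.5000
r_1 = 9.1875 / 103.5000 = 0.089

0.089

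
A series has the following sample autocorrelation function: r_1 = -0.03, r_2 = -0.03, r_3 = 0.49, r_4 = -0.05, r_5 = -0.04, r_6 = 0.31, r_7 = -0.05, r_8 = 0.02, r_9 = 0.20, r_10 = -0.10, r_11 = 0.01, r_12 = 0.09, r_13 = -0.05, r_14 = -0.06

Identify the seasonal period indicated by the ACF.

The largest autocorrelation is r_3 = 0.49, with weaker echoes at lags 6 (0.31) and 9 (0.20); the remaining lags stay at or below 0.09.
The dominant spike at lag 3 indicates a seasonal period of 3.

3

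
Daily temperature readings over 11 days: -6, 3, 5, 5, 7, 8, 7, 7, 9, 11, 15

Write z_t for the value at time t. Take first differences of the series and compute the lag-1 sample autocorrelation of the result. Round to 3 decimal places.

First differences Δz: 9, 2, 0, 2, 1, -1, 0, 2, 2, 4
Mean of differences = 2.1000
Numerator Σ(Δz_t−Δz̄)(Δz_{t+1}−Δz̄) = 9.7900
Denominator Σ(Δz_t−Δz̄)² = 70.9000
r_1(Δz) = 9.7900 / 70.9000 = 0.138

0.138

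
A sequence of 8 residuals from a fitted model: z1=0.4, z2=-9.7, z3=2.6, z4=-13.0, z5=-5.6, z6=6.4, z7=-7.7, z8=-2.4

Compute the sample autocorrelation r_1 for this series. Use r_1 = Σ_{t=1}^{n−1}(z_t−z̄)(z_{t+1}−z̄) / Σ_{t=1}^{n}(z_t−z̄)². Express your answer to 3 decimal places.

Mean z̄ = (0.4 − 9.7 + 2.6 − 13.0 − 5.6 + 6.4 − 7.7 − 2.4)/8 = -3.6250
Σ(z_t−z̄)(z_{t+1}−z̄) = (-24.4519) + (-37.8169) + (-58.3594) + (18.5156) + (-19.7994) + (-40.8519) + (-4.9919) = -167.7556
Denominator Σ(z_t−z̄)² = 302.2550
r_1 = -167.7556 / 302.2550 = -0.555

-0.555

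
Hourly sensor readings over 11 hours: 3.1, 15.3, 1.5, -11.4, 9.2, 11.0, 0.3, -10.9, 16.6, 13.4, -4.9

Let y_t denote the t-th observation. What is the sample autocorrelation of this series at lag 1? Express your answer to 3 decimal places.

Mean ȳ = (3.1 + 15.3 + 1.5 − 11.4 + 9.2 + 11.0 + 0.3 − 10.9 + 16.6 + 13.4 − 4.9)/11 = 3.9273
Numerator Σ_{t=1}^{10}(y_t−ȳ)(y_{t+1}−ȳ) = -166.6807
Denominator Σ(y_t−ȳ)² = 1009.9218
r_1 = -166.6807 / 1009.9218 = -0.165

-0.165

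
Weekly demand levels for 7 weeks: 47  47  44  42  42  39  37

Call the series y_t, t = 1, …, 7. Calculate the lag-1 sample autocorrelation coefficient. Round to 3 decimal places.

Mean ȳ = (47 + 47 + 44 + 42 + 42 + 39 + 37)/7 = 42.5714
Deviations from mean: 4.4286, 4.4286, 1.4286, -0.5714, -0.5714, -3.5714, -5.5714
Σ(y_t−ȳ)(y_{t+1}−ȳ) = (19.6122) + (6.3265) + (-0.8163) + (0.3265) + (2.0408) + (19.8980) = 47.3878
Denominator Σ(y_t−ȳ)² = 85.7143
r_1 = 47.3878 / 85.7143 = 0.553

0.553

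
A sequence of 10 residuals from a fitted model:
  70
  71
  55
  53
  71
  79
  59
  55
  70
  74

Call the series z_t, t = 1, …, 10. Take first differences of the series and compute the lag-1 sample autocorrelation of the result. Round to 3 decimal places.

First differences Δz: 1, -16, -2, 18, 8, -20, -4, 15, 4
Mean of differences = 0.4444
Numerator Σ(Δz_t−Δz̄)(Δz_{t+1}−Δz̄) = 44.2469
Denominator Σ(Δz_t−Δz̄)² = 1304.2222
r_1(Δz) = 44.2469 / 1304.2222 = 0.034

0.034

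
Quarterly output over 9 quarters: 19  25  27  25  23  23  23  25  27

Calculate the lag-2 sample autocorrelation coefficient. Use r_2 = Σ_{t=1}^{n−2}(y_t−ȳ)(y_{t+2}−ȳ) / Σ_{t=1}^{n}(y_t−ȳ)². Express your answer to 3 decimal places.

Mean ȳ = (19 + 25 + 27 + 25 + 23 + 23 + 23 + 25 + 27)/9 = 24.1111
Σ(y_t−ȳ)(y_{t+2}−ȳ) = (-14.7654) + (0.7901) + (-3.2099) + (-0.9877) + (1.2346) + (-0.9877) + (-3.2099) = -21.1358
Denominator Σ(y_t−ȳ)² = 48.8889
r_2 = -21.1358 / 48.8889 = -0.432

-0.432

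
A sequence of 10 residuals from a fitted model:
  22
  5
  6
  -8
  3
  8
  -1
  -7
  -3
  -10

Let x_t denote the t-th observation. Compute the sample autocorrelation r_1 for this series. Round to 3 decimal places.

Mean x̄ = (22 + 5 + 6 − 8 + 3 + 8 − 1 − 7 − 3 − 10)/10 = 1.5000
Numerator Σ_{t=1}^{9}(x_t−x̄)(x_{t+1}−x̄) = 135.2500
Denominator Σ(x_t−x̄)² = 818.5000
r_1 = 135.2500 / 818.5000 = 0.165

0.165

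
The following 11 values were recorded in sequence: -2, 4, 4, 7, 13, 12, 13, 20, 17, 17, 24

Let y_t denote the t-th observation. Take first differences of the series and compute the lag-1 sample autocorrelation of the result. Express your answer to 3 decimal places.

First differences Δy: 6, 0, 3, 6, -1, 1, 7, -3, 0, 7
Mean of differences = 2.6000
Numerator Σ(Δy_t−Δȳ)(Δy_{t+1}−Δȳ) = -43.5600
Denominator Σ(Δy_t−Δȳ)² = 122.4000
r_1(Δy) = -43.5600 / 122.4000 = -0.356

-0.356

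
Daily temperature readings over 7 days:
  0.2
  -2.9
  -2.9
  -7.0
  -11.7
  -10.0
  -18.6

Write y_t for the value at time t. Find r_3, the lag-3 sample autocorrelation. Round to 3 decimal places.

Mean ȳ = (0.2 − 2.9 − 2.9 − 7.0 − 11.7 − 10.0 − 18.6)/7 = -7.5571
Σ(y_t−ȳ)(y_{t+3}−ȳ) = (4.3218) + (-19.2939) + (-11.3767) + (-6.1524) = -32.5012
Denominator Σ(y_t−ȳ)² = 248.9371
r_3 = -32.5012 / 248.9371 = -0.131

-0.131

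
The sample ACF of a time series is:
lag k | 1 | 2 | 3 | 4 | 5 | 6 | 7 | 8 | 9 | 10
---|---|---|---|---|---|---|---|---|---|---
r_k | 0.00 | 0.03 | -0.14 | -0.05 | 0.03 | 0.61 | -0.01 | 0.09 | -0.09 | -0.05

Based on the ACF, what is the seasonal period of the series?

6

The largest autocorrelation is r_6 = 0.61; the remaining lags stay at or below 0.09.
The dominant spike at lag 6 indicates a seasonal period of 6.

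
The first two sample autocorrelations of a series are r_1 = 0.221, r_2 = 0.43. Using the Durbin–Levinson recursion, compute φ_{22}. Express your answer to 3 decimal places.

φ_{22} = (r_2 − r_1²) / (1 − r_1²)
r_1² = (0.221)² = 0.048841
Numerator = 0.43 − 0.0488 = 0.3812; denominator = 1 − 0.0488 = 0.9512
φ_{22} = 0.3812 / 0.9512 = 0.401

0.401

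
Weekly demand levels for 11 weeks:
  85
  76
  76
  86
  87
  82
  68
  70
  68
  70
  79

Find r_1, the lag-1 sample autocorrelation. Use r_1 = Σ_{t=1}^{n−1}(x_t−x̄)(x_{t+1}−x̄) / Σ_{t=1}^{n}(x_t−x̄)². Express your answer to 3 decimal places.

Mean x̄ = (85 + 76 + 76 + 86 + 87 + 82 + 68 + 70 + 68 + 70 + 79)/11 = 77.0000
Numerator Σ_{t=1}^{10}(x_t−x̄)(x_{t+1}−x̄) = 254.0000
Denominator Σ(x_t−x̄)² = 536.0000
r_1 = 254.0000 / 536.0000 = 0.474

0.474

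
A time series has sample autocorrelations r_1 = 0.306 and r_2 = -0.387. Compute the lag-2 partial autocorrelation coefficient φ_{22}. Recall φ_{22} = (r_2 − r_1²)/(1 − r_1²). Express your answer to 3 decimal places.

φ_{22} = (r_2 − r_1²) / (1 − r_1²)
r_1² = (0.306)² = 0.093636
Numerator = -0.387 − 0.0936 = -0.4806; denominator = 1 − 0.0936 = 0.9064
φ_{22} = -0.4806 / 0.9064 = -0.530

-0.530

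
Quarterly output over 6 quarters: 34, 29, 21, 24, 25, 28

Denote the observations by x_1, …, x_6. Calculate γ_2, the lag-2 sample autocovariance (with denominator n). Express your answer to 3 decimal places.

-6.759

Mean x̄ = (34 + 29 + 21 + 24 + 25 + 28)/6 = 26.8333
Σ_{t=1}^{4}(x_t−x̄)(x_{t+2}−x̄) = -40.5556
γ_2 = -40.5556 / 6 = -6.759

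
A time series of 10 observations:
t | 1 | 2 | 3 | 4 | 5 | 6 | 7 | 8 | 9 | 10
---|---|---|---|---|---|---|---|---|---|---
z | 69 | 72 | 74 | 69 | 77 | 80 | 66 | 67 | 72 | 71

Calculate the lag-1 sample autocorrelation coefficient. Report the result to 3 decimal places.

0.007

Mean z̄ = (69 + 72 + 74 + 69 + 77 + 80 + 66 + 67 + 72 + 71)/10 = 71.7000
Numerator Σ_{t=1}^{9}(z_t−z̄)(z_{t+1}−z̄) = 1.2100
Denominator Σ(z_t−z̄)² = 172.1000
r_1 = 1.2100 / 172.1000 = 0.007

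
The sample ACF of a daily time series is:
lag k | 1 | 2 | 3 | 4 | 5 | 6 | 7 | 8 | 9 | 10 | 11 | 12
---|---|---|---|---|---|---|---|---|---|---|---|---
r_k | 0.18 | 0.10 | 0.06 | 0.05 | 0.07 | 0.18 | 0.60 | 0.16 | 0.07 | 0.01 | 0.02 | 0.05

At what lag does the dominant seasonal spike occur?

7

The largest autocorrelation is r_7 = 0.60; the remaining lags stay at or below 0.18.
The dominant spike at lag 7 indicates a seasonal period of 7.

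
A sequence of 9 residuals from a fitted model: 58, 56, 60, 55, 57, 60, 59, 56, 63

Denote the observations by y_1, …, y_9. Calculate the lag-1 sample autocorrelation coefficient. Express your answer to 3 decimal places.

-0.357

Mean ȳ = (58 + 56 + 60 + 55 + 57 + 60 + 59 + 56 + 63)/9 = 58.2222
Numerator Σ_{t=1}^{8}(y_t−ȳ)(y_{t+1}−ȳ) = -18.3827
Denominator Σ(y_t−ȳ)² = 51.5556
r_1 = -18.3827 / 51.5556 = -0.357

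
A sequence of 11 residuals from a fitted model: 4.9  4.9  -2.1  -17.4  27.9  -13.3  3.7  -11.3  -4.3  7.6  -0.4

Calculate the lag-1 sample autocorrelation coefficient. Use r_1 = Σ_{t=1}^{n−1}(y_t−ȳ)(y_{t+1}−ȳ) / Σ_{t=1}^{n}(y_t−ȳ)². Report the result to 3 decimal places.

-0.579

Mean ȳ = (4.9 + 4.9 − 2.1 − 17.4 + 27.9 − 13.3 + 3.7 − 11.3 − 4.3 + 7.6 − 0.4)/11 = 0.0182
Numerator Σ_{t=1}^{10}(y_t−ȳ)(y_{t+1}−ȳ) = -884.3421
Denominator Σ(y_t−ȳ)² = 1528.2764
r_1 = -884.3421 / 1528.2764 = -0.579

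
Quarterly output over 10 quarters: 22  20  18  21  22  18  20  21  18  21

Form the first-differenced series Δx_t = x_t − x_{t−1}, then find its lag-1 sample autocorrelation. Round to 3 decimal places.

-0.373

First differences Δx: -2, -2, 3, 1, -4, 2, 1, -3, 3
Mean of differences = -0.1111
Numerator Σ(Δx_t−Δx̄)(Δx_{t+1}−Δx̄) = -21.2346
Denominator Σ(Δx_t−Δx̄)² = 56.8889
r_1(Δx) = -21.2346 / 56.8889 = -0.373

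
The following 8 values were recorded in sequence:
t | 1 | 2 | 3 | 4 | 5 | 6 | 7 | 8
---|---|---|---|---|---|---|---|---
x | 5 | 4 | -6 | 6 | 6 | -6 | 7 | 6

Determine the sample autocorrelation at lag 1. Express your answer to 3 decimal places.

-0.371

Mean x̄ = (5 + 4 − 6 + 6 + 6 − 6 + 7 + 6)/8 = 2.7500
Deviations from mean: 2.2500, 1.2500, -8.7500, 3.2500, 3.2500, -8.7500, 4.2500, 3.2500
Σ(x_t−x̄)(x_{t+1}−x̄) = (2.8125) + (-10.9375) + (-28.4375) + (10.5625) + (-28.4375) + (-37.1875) + (13.8125) = -77.8125
Denominator Σ(x_t−x̄)² = 209.5000
r_1 = -77.8125 / 209.5000 = -0.371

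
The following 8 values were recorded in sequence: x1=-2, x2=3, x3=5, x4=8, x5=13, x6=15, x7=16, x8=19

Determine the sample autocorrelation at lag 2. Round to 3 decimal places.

Mean x̄ = (-2 + 3 + 5 + 8 + 13 + 15 + 16 + 19)/8 = 9.6250
Deviations from mean: -11.6250, -6.6250, -4.6250, -1.6250, 3.3750, 5.3750, 6.3750, 9.3750
Numerator Σ_{t=1}^{6}(x_t−x̄)(x_{t+2}−x̄) = 112.0938
Denominator Σ(x_t−x̄)² = 371.8750
r_2 = 112.0938 / 371.8750 = 0.301

0.301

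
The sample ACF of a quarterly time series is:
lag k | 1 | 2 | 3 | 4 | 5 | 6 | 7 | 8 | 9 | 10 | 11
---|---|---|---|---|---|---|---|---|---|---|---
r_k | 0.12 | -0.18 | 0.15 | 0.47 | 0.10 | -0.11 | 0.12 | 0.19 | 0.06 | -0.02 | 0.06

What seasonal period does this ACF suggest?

The largest autocorrelation is r_4 = 0.47, with a weaker echo at lag 8 (0.19); the remaining lags stay at or below 0.15.
The dominant spike at lag 4 indicates a seasonal period of 4.

4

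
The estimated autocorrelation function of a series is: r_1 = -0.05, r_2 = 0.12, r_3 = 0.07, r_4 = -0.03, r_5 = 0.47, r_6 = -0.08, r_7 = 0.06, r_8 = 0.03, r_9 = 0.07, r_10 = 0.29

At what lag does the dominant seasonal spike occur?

The largest autocorrelation is r_5 = 0.47, with a weaker echo at lag 10 (0.29); the remaining lags stay at or below 0.12.
The dominant spike at lag 5 indicates a seasonal period of 5.

5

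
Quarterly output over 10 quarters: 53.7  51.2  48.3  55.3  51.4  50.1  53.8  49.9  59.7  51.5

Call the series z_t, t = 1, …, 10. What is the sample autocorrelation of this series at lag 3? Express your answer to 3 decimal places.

0.029

Mean z̄ = (53.7 + 51.2 + 48.3 + 55.3 + 51.4 + 50.1 + 53.8 + 49.9 + 59.7 + 51.5)/10 = 52.4900
Σ(z_t−z̄)(z_{t+3}−z̄) = (3.4001) + (1.4061) + (10.0141) + (3.6811) + (2.8231) + (-17.2319) + (-1.2969) = 2.7957
Denominator Σ(z_t−z̄)² = 96.8690
r_3 = 2.7957 / 96.8690 = 0.029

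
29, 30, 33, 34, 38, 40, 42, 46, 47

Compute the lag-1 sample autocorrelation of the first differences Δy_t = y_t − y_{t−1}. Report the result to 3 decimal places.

First differences Δy: 1, 3, 1, 4, 2, 2, 4, 1
Mean of differences = 2.2500
Numerator Σ(Δy_t−Δȳ)(Δy_{t+1}−Δȳ) = -7.0625
Denominator Σ(Δy_t−Δȳ)² = 11.5000
r_1(Δy) = -7.0625 / 11.5000 = -0.614

-0.614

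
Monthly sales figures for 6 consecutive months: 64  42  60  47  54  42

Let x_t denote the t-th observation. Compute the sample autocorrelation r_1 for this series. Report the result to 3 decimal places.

-0.626

Mean x̄ = (64 + 42 + 60 + 47 + 54 + 42)/6 = 51.5000
Numerator Σ_{t=1}^{5}(x_t−x̄)(x_{t+1}−x̄) = -272.7500
Denominator Σ(x_t−x̄)² = 435.5000
r_1 = -272.7500 / 435.5000 = -0.626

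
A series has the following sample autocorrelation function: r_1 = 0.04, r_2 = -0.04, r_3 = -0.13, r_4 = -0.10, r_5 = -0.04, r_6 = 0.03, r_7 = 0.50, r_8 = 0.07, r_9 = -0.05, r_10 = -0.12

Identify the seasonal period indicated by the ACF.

The largest autocorrelation is r_7 = 0.50; the remaining lags stay at or below 0.07.
The dominant spike at lag 7 indicates a seasonal period of 7.

7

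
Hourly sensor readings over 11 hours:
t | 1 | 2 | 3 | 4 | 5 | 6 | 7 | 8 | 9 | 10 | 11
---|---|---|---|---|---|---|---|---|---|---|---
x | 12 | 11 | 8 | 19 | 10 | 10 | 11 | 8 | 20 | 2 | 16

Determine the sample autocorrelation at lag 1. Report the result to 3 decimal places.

Mean x̄ = (12 + 11 + 8 + 19 + 10 + 10 + 11 + 8 + 20 + 2 + 16)/11 = 11.5455
Numerator Σ_{t=1}^{10}(x_t−x̄)(x_{t+1}−x̄) = -184.2975
Denominator Σ(x_t−x̄)² = 268.7273
r_1 = -184.2975 / 268.7273 = -0.686

-0.686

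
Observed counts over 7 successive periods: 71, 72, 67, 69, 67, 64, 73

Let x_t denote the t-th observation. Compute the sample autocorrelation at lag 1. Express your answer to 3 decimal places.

-0.161

Mean x̄ = (71 + 72 + 67 + 69 + 67 + 64 + 73)/7 = 69.0000
Deviations from mean: 2.0000, 3.0000, -2.0000, 0.0000, -2.0000, -5.0000, 4.0000
Numerator Σ_{t=1}^{6}(x_t−x̄)(x_{t+1}−x̄) = -10.0000
Denominator Σ(x_t−x̄)² = 62.0000
r_1 = -10.0000 / 62.0000 = -0.161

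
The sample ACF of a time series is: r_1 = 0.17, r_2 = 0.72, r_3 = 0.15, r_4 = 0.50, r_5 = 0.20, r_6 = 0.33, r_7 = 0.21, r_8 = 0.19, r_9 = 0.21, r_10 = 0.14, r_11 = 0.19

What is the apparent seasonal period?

2

The largest autocorrelation is r_2 = 0.72, with weaker echoes at lags 4 (0.50) and 6 (0.33); the remaining lags stay at or below 0.21.
The dominant spike at lag 2 indicates a seasonal period of 2.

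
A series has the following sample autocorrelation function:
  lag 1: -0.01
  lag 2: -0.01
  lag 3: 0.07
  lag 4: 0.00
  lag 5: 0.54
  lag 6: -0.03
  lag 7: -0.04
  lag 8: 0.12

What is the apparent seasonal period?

5

The largest autocorrelation is r_5 = 0.54; the remaining lags stay at or below 0.12.
The dominant spike at lag 5 indicates a seasonal period of 5.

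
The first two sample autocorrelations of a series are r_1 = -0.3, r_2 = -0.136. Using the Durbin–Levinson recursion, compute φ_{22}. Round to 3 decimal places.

φ_{22} = (r_2 − r_1²) / (1 − r_1²)
r_1² = (-0.3)² = 0.09
Numerator = -0.136 − 0.0900 = -0.2260; denominator = 1 − 0.0900 = 0.9100
φ_{22} = -0.2260 / 0.9100 = -0.248

-0.248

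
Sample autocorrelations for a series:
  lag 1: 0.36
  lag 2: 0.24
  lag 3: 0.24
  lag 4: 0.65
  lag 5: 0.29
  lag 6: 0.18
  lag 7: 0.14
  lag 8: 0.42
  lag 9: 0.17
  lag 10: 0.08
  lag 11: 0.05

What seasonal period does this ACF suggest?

4

The largest autocorrelation is r_4 = 0.65, with a weaker echo at lag 8 (0.42); the remaining lags stay at or below 0.36. The elevated value at lag 1 (0.36), dropping to 0.24 at lag 2, reflects decaying short-term dependence rather than seasonality.
The dominant spike at lag 4 indicates a seasonal period of 4.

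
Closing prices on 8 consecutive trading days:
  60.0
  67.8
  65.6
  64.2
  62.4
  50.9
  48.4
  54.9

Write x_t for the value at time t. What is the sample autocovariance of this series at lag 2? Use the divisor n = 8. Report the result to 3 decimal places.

3.468

Mean x̄ = (60.0 + 67.8 + 65.6 + 64.2 + 62.4 + 50.9 + 48.4 + 54.9)/8 = 59.2750
Σ_{t=1}^{6}(x_t−x̄)(x_{t+2}−x̄) = 27.7463
γ_2 = 27.7463 / 8 = 3.468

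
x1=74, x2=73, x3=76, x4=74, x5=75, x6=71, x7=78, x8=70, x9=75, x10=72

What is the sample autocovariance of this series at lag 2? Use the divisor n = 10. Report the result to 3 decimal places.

2.992

Mean x̄ = (74 + 73 + 76 + 74 + 75 + 71 + 78 + 70 + 75 + 72)/10 = 73.8000
Σ_{t=1}^{8}(x_t−x̄)(x_{t+2}−x̄) = 29.9200
γ_2 = 29.9200 / 10 = 2.992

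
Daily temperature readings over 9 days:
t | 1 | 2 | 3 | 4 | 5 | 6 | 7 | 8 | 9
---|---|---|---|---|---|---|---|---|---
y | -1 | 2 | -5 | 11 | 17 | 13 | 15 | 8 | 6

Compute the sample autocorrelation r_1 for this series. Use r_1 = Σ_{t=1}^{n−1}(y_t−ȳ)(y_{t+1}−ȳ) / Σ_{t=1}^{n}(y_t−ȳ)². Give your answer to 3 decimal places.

Mean ȳ = (-1 + 2 − 5 + 11 + 17 + 13 + 15 + 8 + 6)/9 = 7.3333
Numerator Σ_{t=1}^{8}(y_t−ȳ)(y_{t+1}−ȳ) = 202.8889
Denominator Σ(y_t−ȳ)² = 450.0000
r_1 = 202.8889 / 450.0000 = 0.451

0.451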